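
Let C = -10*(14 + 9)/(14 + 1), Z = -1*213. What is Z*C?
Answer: 3266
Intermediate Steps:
Z = -213
C = -46/3 (C = -230/15 = -10*23/15 = -46/3 ≈ -15.333)
Z*C = -213*(-46/3) = 3266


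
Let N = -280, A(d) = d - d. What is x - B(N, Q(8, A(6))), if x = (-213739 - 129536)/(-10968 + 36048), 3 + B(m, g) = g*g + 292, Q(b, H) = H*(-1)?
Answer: -506093/1672 ≈ -302.69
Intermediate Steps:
A(d) = 0
Q(b, H) = -H
B(m, g) = 289 + g² (B(m, g) = -3 + (g*g + 292) = -3 + (g² + 292) = -3 + (292 + g²) = 289 + g²)
x = -22885/1672 (x = -343275/25080 = -343275*1/25080 = -22885/1672 ≈ -13.687)
x - B(N, Q(8, A(6))) = -22885/1672 - (289 + (-1*0)²) = -22885/1672 - (289 + 0²) = -22885/1672 - (289 + 0) = -22885/1672 - 1*289 = -22885/1672 - 289 = -506093/1672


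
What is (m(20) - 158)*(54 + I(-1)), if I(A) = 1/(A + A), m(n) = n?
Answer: -7383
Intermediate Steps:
I(A) = 1/(2*A)
(m(20) - 158)*(54 + I(-1)) = (20 - 158)*(54 + (1/2)/(-1)) = -138*(54 + (1/2)*(-1)) = -138*(54 - 1/2) = -138*107/2 = -7383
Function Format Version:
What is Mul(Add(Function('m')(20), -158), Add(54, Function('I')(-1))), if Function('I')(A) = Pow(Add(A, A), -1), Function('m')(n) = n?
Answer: -7383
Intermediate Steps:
Function('I')(A) = Mul(Rational(1, 2), Pow(A, -1)) (Function('I')(A) = Pow(Mul(2, A), -1) = Mul(Rational(1, 2), Pow(A, -1)))
Mul(Add(Function('m')(20), -158), Add(54, Function('I')(-1))) = Mul(Add(20, -158), Add(54, Mul(Rational(1, 2), Pow(-1, -1)))) = Mul(-138, Add(54, Mul(Rational(1, 2), -1))) = Mul(-138, Add(54, Rational(-1, 2))) = Mul(-138, Rational(107, 2)) = -7383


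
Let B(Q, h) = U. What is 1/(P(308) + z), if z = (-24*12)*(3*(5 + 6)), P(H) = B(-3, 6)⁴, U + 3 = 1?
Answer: -1/9488 ≈ -0.00010540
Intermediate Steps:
U = -2 (U = -3 + 1 = -2)
B(Q, h) = -2
P(H) = 16 (P(H) = (-2)⁴ = 16)
z = -9504 (z = -864*11 = -288*33 = -9504)
1/(P(308) + z) = 1/(16 - 9504) = 1/(-9488) = -1/9488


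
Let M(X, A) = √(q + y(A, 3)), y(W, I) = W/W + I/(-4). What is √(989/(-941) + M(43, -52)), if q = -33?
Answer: √(-3722596 + 1770962*I*√131)/1882 ≈ 1.5439 + 1.8533*I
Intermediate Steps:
y(W, I) = 1 - I/4 (y(W, I) = 1 + I*(-¼) = 1 - I/4)
M(X, A) = I*√131/2 (M(X, A) = √(-33 + (1 - ¼*3)) = √(-33 + (1 - ¾)) = √(-33 + ¼) = √(-131/4) = I*√131/2)
√(989/(-941) + M(43, -52)) = √(989/(-941) + I*√131/2) = √(989*(-1/941) + I*√131/2) = √(-989/941 + I*√131/2)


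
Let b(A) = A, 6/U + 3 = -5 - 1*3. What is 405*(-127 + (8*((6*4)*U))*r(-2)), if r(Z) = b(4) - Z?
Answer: -3365145/11 ≈ -3.0592e+5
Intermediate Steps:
U = -6/11 (U = 6/(-3 + (-5 - 1*3)) = 6/(-3 + (-5 - 3)) = 6/(-3 - 8) = 6/(-11) = 6*(-1/11) = -6/11 ≈ -0.54545)
r(Z) = 4 - Z
405*(-127 + (8*((6*4)*U))*r(-2)) = 405*(-127 + (8*((6*4)*(-6/11)))*(4 - 1*(-2))) = 405*(-127 + (8*(24*(-6/11)))*(4 + 2)) = 405*(-127 + (8*(-144/11))*6) = 405*(-127 - 1152/11*6) = 405*(-127 - 6912/11) = 405*(-8309/11) = -3365145/11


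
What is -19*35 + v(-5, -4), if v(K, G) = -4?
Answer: -669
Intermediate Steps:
-19*35 + v(-5, -4) = -19*35 - 4 = -665 - 4 = -669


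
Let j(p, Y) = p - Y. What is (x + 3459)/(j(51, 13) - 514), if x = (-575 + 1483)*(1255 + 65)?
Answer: -10101/4 ≈ -2525.3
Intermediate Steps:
x = 1198560 (x = 908*1320 = 1198560)
(x + 3459)/(j(51, 13) - 514) = (1198560 + 3459)/((51 - 1*13) - 514) = 1202019/((51 - 13) - 514) = 1202019/(38 - 514) = 1202019/(-476) = 1202019*(-1/476) = -10101/4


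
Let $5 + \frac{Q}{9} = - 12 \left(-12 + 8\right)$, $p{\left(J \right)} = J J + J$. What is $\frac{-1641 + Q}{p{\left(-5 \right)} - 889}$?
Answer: $\frac{114}{79} \approx 1.443$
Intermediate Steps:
$p{\left(J \right)} = J + J^{2}$ ($p{\left(J \right)} = J^{2} + J = J + J^{2}$)
$Q = 387$ ($Q = -45 + 9 \left(- 12 \left(-12 + 8\right)\right) = -45 + 9 \left(\left(-12\right) \left(-4\right)\right) = -45 + 9 \cdot 48 = -45 + 432 = 387$)
$\frac{-1641 + Q}{p{\left(-5 \right)} - 889} = \frac{-1641 + 387}{- 5 \left(1 - 5\right) - 889} = - \frac{1254}{\left(-5\right) \left(-4\right) - 889} = - \frac{1254}{20 - 889} = - \frac{1254}{-869} = \left(-1254\right) \left(- \frac{1}{869}\right) = \frac{114}{79}$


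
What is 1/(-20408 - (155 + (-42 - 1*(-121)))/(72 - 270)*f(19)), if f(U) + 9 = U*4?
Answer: -11/223617 ≈ -4.9191e-5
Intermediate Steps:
f(U) = -9 + 4*U (f(U) = -9 + U*4 = -9 + 4*U)
1/(-20408 - (155 + (-42 - 1*(-121)))/(72 - 270)*f(19)) = 1/(-20408 - (155 + (-42 - 1*(-121)))/(72 - 270)*(-9 + 4*19)) = 1/(-20408 - (155 + (-42 + 121))/(-198)*(-9 + 76)) = 1/(-20408 - (155 + 79)*(-1/198)*67) = 1/(-20408 - 234*(-1/198)*67) = 1/(-20408 - (-13)*67/11) = 1/(-20408 - 1*(-871/11)) = 1/(-20408 + 871/11) = 1/(-223617/11) = -11/223617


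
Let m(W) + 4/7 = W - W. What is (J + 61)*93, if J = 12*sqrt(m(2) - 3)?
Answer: 5673 + 5580*I*sqrt(7)/7 ≈ 5673.0 + 2109.0*I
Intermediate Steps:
m(W) = -4/7 (m(W) = -4/7 + (W - W) = -4/7 + 0 = -4/7)
J = 60*I*sqrt(7)/7 (J = 12*sqrt(-4/7 - 3) = 12*sqrt(-25/7) = 12*(5*I*sqrt(7)/7) = 60*I*sqrt(7)/7 ≈ 22.678*I)
(J + 61)*93 = (60*I*sqrt(7)/7 + 61)*93 = (61 + 60*I*sqrt(7)/7)*93 = 5673 + 5580*I*sqrt(7)/7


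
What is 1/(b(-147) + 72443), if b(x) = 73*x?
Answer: 1/61712 ≈ 1.6204e-5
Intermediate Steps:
1/(b(-147) + 72443) = 1/(73*(-147) + 72443) = 1/(-10731 + 72443) = 1/61712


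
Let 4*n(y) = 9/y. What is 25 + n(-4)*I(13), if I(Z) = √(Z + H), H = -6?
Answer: 25 - 9*√7/16 ≈ 23.512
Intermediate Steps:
n(y) = 9/(4*y) (n(y) = (9/y)/4 = 9/(4*y))
I(Z) = √(-6 + Z) (I(Z) = √(Z - 6) = √(-6 + Z))
25 + n(-4)*I(13) = 25 + ((9/4)/(-4))*√(-6 + 13) = 25 + ((9/4)*(-¼))*√7 = 25 - 9*√7/16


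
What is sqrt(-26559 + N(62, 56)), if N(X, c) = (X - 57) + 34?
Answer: 2*I*sqrt(6630) ≈ 162.85*I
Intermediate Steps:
N(X, c) = -23 + X (N(X, c) = (-57 + X) + 34 = -23 + X)
sqrt(-26559 + N(62, 56)) = sqrt(-26559 + (-23 + 62)) = sqrt(-26559 + 39) = sqrt(-26520) = 2*I*sqrt(6630)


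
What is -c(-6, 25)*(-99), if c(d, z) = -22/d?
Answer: 363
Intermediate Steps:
-c(-6, 25)*(-99) = -(-22)/(-6)*(-99) = -(-22)*(-1)/6*(-99) = -1*11/3*(-99) = -11/3*(-99) = 363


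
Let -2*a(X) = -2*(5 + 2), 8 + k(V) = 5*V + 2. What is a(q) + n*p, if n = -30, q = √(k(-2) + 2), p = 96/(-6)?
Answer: 487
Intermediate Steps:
p = -16 (p = 96*(-⅙) = -16)
k(V) = -6 + 5*V (k(V) = -8 + (5*V + 2) = -8 + (2 + 5*V) = -6 + 5*V)
q = I*√14 (q = √((-6 + 5*(-2)) + 2) = √((-6 - 10) + 2) = √(-16 + 2) = √(-14) = I*√14 ≈ 3.7417*I)
a(X) = 7 (a(X) = -(-1)*(5 + 2) = -(-1)*7 = -½*(-14) = 7)
a(q) + n*p = 7 - 30*(-16) = 7 + 480 = 487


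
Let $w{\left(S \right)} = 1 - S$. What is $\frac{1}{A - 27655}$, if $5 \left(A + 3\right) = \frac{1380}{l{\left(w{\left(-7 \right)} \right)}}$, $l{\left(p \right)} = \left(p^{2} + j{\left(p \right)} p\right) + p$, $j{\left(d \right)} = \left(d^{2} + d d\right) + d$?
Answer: $- \frac{290}{8020751} \approx -3.6156 \cdot 10^{-5}$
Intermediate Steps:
$j{\left(d \right)} = d + 2 d^{2}$ ($j{\left(d \right)} = \left(d^{2} + d^{2}\right) + d = 2 d^{2} + d = d + 2 d^{2}$)
$l{\left(p \right)} = p + p^{2} + p^{2} \left(1 + 2 p\right)$ ($l{\left(p \right)} = \left(p^{2} + p \left(1 + 2 p\right) p\right) + p = \left(p^{2} + p^{2} \left(1 + 2 p\right)\right) + p = p + p^{2} + p^{2} \left(1 + 2 p\right)$)
$A = - \frac{801}{290}$ ($A = -3 + \frac{1380 \frac{1}{\left(1 - -7\right) \left(1 + \left(1 - -7\right) + \left(1 - -7\right) \left(1 + 2 \left(1 - -7\right)\right)\right)}}{5} = -3 + \frac{1380 \frac{1}{\left(1 + 7\right) \left(1 + \left(1 + 7\right) + \left(1 + 7\right) \left(1 + 2 \left(1 + 7\right)\right)\right)}}{5} = -3 + \frac{1380 \frac{1}{8 \left(1 + 8 + 8 \left(1 + 2 \cdot 8\right)\right)}}{5} = -3 + \frac{1380 \frac{1}{8 \left(1 + 8 + 8 \left(1 + 16\right)\right)}}{5} = -3 + \frac{1380 \frac{1}{8 \left(1 + 8 + 8 \cdot 17\right)}}{5} = -3 + \frac{1380 \frac{1}{8 \left(1 + 8 + 136\right)}}{5} = -3 + \frac{1380 \frac{1}{8 \cdot 145}}{5} = -3 + \frac{1380 \cdot \frac{1}{1160}}{5} = -3 + \frac{1}{5} \cdot \frac{69}{58} = -3 + \frac{69}{290} = - \frac{801}{290} \approx -2.7621$)
$\frac{1}{A - 27655} = \frac{1}{- \frac{801}{290} - 27655} = \frac{1}{- \frac{8020751}{290}} = - \frac{290}{8020751}$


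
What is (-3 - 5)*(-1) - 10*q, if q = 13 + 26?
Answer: -382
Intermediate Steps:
q = 39
(-3 - 5)*(-1) - 10*q = (-3 - 5)*(-1) - 10*39 = -8*(-1) - 390 = 8 - 390 = -382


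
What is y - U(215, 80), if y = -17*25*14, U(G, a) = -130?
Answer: -5820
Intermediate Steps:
y = -5950 (y = -425*14 = -5950)
y - U(215, 80) = -5950 - 1*(-130) = -5950 + 130 = -5820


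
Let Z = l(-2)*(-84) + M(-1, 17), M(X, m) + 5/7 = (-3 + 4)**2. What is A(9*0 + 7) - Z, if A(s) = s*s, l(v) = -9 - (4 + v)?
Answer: -6127/7 ≈ -875.29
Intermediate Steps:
M(X, m) = 2/7 (M(X, m) = -5/7 + (-3 + 4)**2 = -5/7 + 1**2 = -5/7 + 1 = 2/7)
l(v) = -13 - v (l(v) = -9 + (-4 - v) = -13 - v)
Z = 6470/7 (Z = (-13 - 1*(-2))*(-84) + 2/7 = (-13 + 2)*(-84) + 2/7 = -11*(-84) + 2/7 = 924 + 2/7 = 6470/7 ≈ 924.29)
A(s) = s**2
A(9*0 + 7) - Z = (9*0 + 7)**2 - 1*6470/7 = (0 + 7)**2 - 6470/7 = 7**2 - 6470/7 = 49 - 6470/7 = -6127/7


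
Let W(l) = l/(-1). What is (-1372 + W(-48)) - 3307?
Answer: -4631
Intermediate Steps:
W(l) = -l
(-1372 + W(-48)) - 3307 = (-1372 - 1*(-48)) - 3307 = (-1372 + 48) - 3307 = -1324 - 3307 = -4631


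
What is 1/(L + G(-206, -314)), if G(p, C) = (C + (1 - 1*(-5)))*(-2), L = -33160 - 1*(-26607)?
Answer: -1/5937 ≈ -0.00016844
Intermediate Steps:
L = -6553 (L = -33160 + 26607 = -6553)
G(p, C) = -12 - 2*C (G(p, C) = (C + (1 + 5))*(-2) = (C + 6)*(-2) = (6 + C)*(-2) = -12 - 2*C)
1/(L + G(-206, -314)) = 1/(-6553 + (-12 - 2*(-314))) = 1/(-6553 + (-12 + 628)) = 1/(-6553 + 616) = 1/(-5937) = -1/5937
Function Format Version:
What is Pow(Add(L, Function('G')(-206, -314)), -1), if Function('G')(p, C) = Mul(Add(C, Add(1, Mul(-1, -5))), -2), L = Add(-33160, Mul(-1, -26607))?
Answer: Rational(-1, 5937) ≈ -0.00016844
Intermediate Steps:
L = -6553 (L = Add(-33160, 26607) = -6553)
Function('G')(p, C) = Add(-12, Mul(-2, C)) (Function('G')(p, C) = Mul(Add(C, Add(1, 5)), -2) = Mul(Add(C, 6), -2) = Mul(Add(6, C), -2) = Add(-12, Mul(-2, C)))
Pow(Add(L, Function('G')(-206, -314)), -1) = Pow(Add(-6553, Add(-12, Mul(-2, -314))), -1) = Pow(Add(-6553, Add(-12, 628)), -1) = Pow(Add(-6553, 616), -1) = Pow(-5937, -1) = Rational(-1, 5937)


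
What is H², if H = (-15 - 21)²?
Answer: 1679616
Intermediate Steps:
H = 1296 (H = (-36)² = 1296)
H² = 1296² = 1679616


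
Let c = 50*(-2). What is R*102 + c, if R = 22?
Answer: 2144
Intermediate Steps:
c = -100
R*102 + c = 22*102 - 100 = 2244 - 100 = 2144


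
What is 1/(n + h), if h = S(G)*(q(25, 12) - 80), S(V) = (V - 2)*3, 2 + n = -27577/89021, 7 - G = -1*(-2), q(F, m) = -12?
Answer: -89021/73915007 ≈ -0.0012044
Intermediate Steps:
G = 5 (G = 7 - (-1)*(-2) = 7 - 1*2 = 7 - 2 = 5)
n = -205619/89021 (n = -2 - 27577/89021 = -205619/89021 ≈ -2.3098)
S(V) = -6 + 3*V (S(V) = (-2 + V)*3 = -6 + 3*V)
h = -828 (h = (-6 + 3*5)*(-12 - 80) = (-6 + 15)*(-92) = 9*(-92) = -828)
1/(n + h) = 1/(-205619/89021 - 828) = 1/(-73915007/89021) = -89021/73915007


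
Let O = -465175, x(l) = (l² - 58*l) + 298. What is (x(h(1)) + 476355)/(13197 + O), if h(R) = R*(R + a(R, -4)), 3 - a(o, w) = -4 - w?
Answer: -476437/451978 ≈ -1.0541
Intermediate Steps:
a(o, w) = 7 + w (a(o, w) = 3 - (-4 - w) = 3 + (4 + w) = 7 + w)
h(R) = R*(3 + R) (h(R) = R*(R + (7 - 4)) = R*(R + 3) = R*(3 + R))
x(l) = 298 + l² - 58*l
(x(h(1)) + 476355)/(13197 + O) = ((298 + (1*(3 + 1))² - 58*(3 + 1)) + 476355)/(13197 - 465175) = ((298 + (1*4)² - 58*4) + 476355)/(-451978) = ((298 + 4² - 58*4) + 476355)*(-1/451978) = ((298 + 16 - 232) + 476355)*(-1/451978) = (82 + 476355)*(-1/451978) = 476437*(-1/451978) = -476437/451978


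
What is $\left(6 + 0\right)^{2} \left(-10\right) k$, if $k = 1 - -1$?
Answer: $-720$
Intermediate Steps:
$k = 2$ ($k = 1 + 1 = 2$)
$\left(6 + 0\right)^{2} \left(-10\right) k = \left(6 + 0\right)^{2} \left(-10\right) 2 = 6^{2} \left(-10\right) 2 = 36 \left(-10\right) 2 = \left(-360\right) 2 = -720$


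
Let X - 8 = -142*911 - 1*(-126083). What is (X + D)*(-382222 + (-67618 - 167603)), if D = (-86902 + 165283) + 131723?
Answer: -127707588019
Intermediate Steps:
D = 210104 (D = 78381 + 131723 = 210104)
X = -3271 (X = 8 + (-142*911 - 1*(-126083)) = 8 + (-129362 + 126083) = 8 - 3279 = -3271)
(X + D)*(-382222 + (-67618 - 167603)) = (-3271 + 210104)*(-382222 + (-67618 - 167603)) = 206833*(-382222 - 235221) = 206833*(-617443) = -127707588019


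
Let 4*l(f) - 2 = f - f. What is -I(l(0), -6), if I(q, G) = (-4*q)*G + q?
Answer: -25/2 ≈ -12.500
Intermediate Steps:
l(f) = ½ (l(f) = ½ + (f - f)/4 = ½ + (¼)*0 = ½ + 0 = ½)
I(q, G) = q - 4*G*q (I(q, G) = -4*G*q + q = q - 4*G*q)
-I(l(0), -6) = -(1 - 4*(-6))/2 = -(1 + 24)/2 = -25/2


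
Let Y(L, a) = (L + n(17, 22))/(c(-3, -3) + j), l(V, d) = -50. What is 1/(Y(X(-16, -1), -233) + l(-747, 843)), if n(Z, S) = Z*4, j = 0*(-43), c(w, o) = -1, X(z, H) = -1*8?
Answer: -1/110 ≈ -0.0090909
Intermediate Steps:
X(z, H) = -8
j = 0
n(Z, S) = 4*Z
Y(L, a) = -68 - L (Y(L, a) = (L + 4*17)/(-1 + 0) = (L + 68)/(-1) = (68 + L)*(-1) = -68 - L)
1/(Y(X(-16, -1), -233) + l(-747, 843)) = 1/((-68 - 1*(-8)) - 50) = 1/((-68 + 8) - 50) = 1/(-60 - 50) = 1/(-110) = -1/110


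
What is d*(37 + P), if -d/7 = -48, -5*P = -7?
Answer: 64512/5 ≈ 12902.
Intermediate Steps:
P = 7/5 (P = -⅕*(-7) = 7/5 ≈ 1.4000)
d = 336 (d = -7*(-48) = 336)
d*(37 + P) = 336*(37 + 7/5) = 336*(192/5) = 64512/5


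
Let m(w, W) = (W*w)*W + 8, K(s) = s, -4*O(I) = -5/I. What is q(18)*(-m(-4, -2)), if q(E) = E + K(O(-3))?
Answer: 422/3 ≈ 140.67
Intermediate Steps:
O(I) = 5/(4*I) (O(I) = -(-5)/(4*I) = 5/(4*I))
m(w, W) = 8 + w*W² (m(w, W) = w*W² + 8 = 8 + w*W²)
q(E) = -5/12 + E (q(E) = E + (5/4)/(-3) = E + (5/4)*(-⅓) = E - 5/12 = -5/12 + E)
q(18)*(-m(-4, -2)) = (-5/12 + 18)*(-(8 - 4*(-2)²)) = 211*(-(8 - 4*4))/12 = 211*(-(8 - 16))/12 = 211*(-1*(-8))/12 = (211/12)*8 = 422/3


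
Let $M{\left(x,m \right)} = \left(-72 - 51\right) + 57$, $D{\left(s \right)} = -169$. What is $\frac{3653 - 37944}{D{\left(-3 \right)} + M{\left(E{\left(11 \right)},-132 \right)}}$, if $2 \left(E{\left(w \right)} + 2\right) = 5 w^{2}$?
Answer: $\frac{34291}{235} \approx 145.92$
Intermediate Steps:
$E{\left(w \right)} = -2 + \frac{5 w^{2}}{2}$
$M{\left(x,m \right)} = -66$ ($M{\left(x,m \right)} = -123 + 57 = -66$)
$\frac{3653 - 37944}{D{\left(-3 \right)} + M{\left(E{\left(11 \right)},-132 \right)}} = \frac{3653 - 37944}{-169 - 66} = - \frac{34291}{-235} = \left(-34291\right) \left(- \frac{1}{235}\right) = \frac{34291}{235}$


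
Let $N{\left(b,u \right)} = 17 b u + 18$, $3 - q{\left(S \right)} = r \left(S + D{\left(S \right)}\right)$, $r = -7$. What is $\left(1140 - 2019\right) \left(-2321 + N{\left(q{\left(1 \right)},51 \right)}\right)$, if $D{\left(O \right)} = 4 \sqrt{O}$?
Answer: $-26935197$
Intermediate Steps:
$q{\left(S \right)} = 3 + 7 S + 28 \sqrt{S}$ ($q{\left(S \right)} = 3 - - 7 \left(S + 4 \sqrt{S}\right) = 3 - \left(- 28 \sqrt{S} - 7 S\right) = 3 + \left(7 S + 28 \sqrt{S}\right) = 3 + 7 S + 28 \sqrt{S}$)
$N{\left(b,u \right)} = 18 + 17 b u$ ($N{\left(b,u \right)} = 17 b u + 18 = 18 + 17 b u$)
$\left(1140 - 2019\right) \left(-2321 + N{\left(q{\left(1 \right)},51 \right)}\right) = \left(1140 - 2019\right) \left(-2321 + \left(18 + 17 \left(3 + 7 \cdot 1 + 28 \sqrt{1}\right) 51\right)\right) = - 879 \left(-2321 + \left(18 + 17 \left(3 + 7 + 28 \cdot 1\right) 51\right)\right) = - 879 \left(-2321 + \left(18 + 17 \left(3 + 7 + 28\right) 51\right)\right) = - 879 \left(-2321 + \left(18 + 17 \cdot 38 \cdot 51\right)\right) = - 879 \left(-2321 + \left(18 + 32946\right)\right) = - 879 \left(-2321 + 32964\right) = \left(-879\right) 30643 = -26935197$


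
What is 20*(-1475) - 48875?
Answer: -78375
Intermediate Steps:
20*(-1475) - 48875 = -29500 - 48875 = -78375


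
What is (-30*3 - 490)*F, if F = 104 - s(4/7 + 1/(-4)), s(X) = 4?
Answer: -58000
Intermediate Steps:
F = 100 (F = 104 - 1*4 = 104 - 4 = 100)
(-30*3 - 490)*F = (-30*3 - 490)*100 = (-90 - 490)*100 = -580*100 = -58000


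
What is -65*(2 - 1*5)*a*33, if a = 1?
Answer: 6435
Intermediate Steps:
-65*(2 - 1*5)*a*33 = -65*(2 - 1*5)*33 = -65*(2 - 5)*33 = -(-195)*33 = -65*(-3)*33 = 195*33 = 6435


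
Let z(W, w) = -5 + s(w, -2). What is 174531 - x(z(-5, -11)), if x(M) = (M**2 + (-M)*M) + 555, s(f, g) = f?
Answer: 173976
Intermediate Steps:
z(W, w) = -5 + w
x(M) = 555 (x(M) = (M**2 - M**2) + 555 = 0 + 555 = 555)
174531 - x(z(-5, -11)) = 174531 - 1*555 = 174531 - 555 = 173976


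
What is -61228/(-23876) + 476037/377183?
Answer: 8615005034/2251405327 ≈ 3.8265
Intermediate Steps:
-61228/(-23876) + 476037/377183 = -61228*(-1/23876) + 476037*(1/377183) = 15307/5969 + 476037/377183 = 8615005034/2251405327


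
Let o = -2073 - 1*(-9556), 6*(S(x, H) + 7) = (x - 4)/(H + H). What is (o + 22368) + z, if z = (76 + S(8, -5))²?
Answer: 7785631/225 ≈ 34603.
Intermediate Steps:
S(x, H) = -7 + (-4 + x)/(12*H) (S(x, H) = -7 + ((x - 4)/(H + H))/6 = -7 + ((-4 + x)/((2*H)))/6 = -7 + ((-4 + x)*(1/(2*H)))/6 = -7 + ((-4 + x)/(2*H))/6 = -7 + (-4 + x)/(12*H))
o = 7483 (o = -2073 + 9556 = 7483)
z = 1069156/225 (z = (76 + (1/12)*(-4 + 8 - 84*(-5))/(-5))² = (76 + (1/12)*(-⅕)*(-4 + 8 + 420))² = (76 + (1/12)*(-⅕)*424)² = (76 - 106/15)² = (1034/15)² = 1069156/225 ≈ 4751.8)
(o + 22368) + z = (7483 + 22368) + 1069156/225 = 29851 + 1069156/225 = 7785631/225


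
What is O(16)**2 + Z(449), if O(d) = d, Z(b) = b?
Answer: 705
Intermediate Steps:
O(16)**2 + Z(449) = 16**2 + 449 = 256 + 449 = 705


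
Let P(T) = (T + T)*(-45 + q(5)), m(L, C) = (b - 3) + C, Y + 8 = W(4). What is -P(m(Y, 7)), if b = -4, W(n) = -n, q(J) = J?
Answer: 0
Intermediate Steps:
Y = -12 (Y = -8 - 1*4 = -8 - 4 = -12)
m(L, C) = -7 + C (m(L, C) = (-4 - 3) + C = -7 + C)
P(T) = -80*T (P(T) = (T + T)*(-45 + 5) = (2*T)*(-40) = -80*T)
-P(m(Y, 7)) = -(-80)*(-7 + 7) = -(-80)*0 = -1*0 = 0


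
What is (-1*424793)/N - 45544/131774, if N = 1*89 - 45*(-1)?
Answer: -27991387839/8828858 ≈ -3170.4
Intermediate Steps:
N = 134 (N = 89 + 45 = 134)
(-1*424793)/N - 45544/131774 = -1*424793/134 - 45544/131774 = -424793*1/134 - 45544*1/131774 = -424793/134 - 22772/65887 = -27991387839/8828858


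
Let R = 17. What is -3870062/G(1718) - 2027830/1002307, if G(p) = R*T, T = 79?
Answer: -3881713608724/1346098301 ≈ -2883.7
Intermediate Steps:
G(p) = 1343 (G(p) = 17*79 = 1343)
-3870062/G(1718) - 2027830/1002307 = -3870062/1343 - 2027830/1002307 = -3881713608724/1346098301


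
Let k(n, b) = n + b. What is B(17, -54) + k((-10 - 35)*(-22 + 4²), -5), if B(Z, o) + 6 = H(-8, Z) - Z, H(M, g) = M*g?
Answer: 106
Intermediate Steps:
B(Z, o) = -6 - 9*Z (B(Z, o) = -6 + (-8*Z - Z) = -6 - 9*Z)
k(n, b) = b + n
B(17, -54) + k((-10 - 35)*(-22 + 4²), -5) = (-6 - 9*17) + (-5 + (-10 - 35)*(-22 + 4²)) = (-6 - 153) + (-5 - 45*(-22 + 16)) = -159 + (-5 - 45*(-6)) = -159 + (-5 + 270) = -159 + 265 = 106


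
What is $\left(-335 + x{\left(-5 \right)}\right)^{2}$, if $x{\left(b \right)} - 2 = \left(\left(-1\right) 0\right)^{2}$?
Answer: $110889$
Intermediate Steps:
$x{\left(b \right)} = 2$ ($x{\left(b \right)} = 2 + \left(\left(-1\right) 0\right)^{2} = 2 + 0^{2} = 2 + 0 = 2$)
$\left(-335 + x{\left(-5 \right)}\right)^{2} = \left(-335 + 2\right)^{2} = \left(-333\right)^{2} = 110889$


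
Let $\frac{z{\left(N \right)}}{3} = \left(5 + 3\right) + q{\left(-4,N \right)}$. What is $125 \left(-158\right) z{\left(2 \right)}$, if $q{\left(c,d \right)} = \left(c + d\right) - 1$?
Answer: $-296250$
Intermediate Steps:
$q{\left(c,d \right)} = -1 + c + d$
$z{\left(N \right)} = 9 + 3 N$ ($z{\left(N \right)} = 3 \left(\left(5 + 3\right) - \left(5 - N\right)\right) = 3 \left(8 + \left(-5 + N\right)\right) = 3 \left(3 + N\right) = 9 + 3 N$)
$125 \left(-158\right) z{\left(2 \right)} = 125 \left(-158\right) \left(9 + 3 \cdot 2\right) = - 19750 \left(9 + 6\right) = \left(-19750\right) 15 = -296250$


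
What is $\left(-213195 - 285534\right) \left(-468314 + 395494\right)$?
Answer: $36317445780$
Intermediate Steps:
$\left(-213195 - 285534\right) \left(-468314 + 395494\right) = \left(-498729\right) \left(-72820\right) = 36317445780$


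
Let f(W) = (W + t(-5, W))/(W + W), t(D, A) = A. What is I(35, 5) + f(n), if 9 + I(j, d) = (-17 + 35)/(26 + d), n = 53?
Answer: -230/31 ≈ -7.4194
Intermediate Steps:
I(j, d) = -9 + 18/(26 + d) (I(j, d) = -9 + (-17 + 35)/(26 + d) = -9 + 18/(26 + d))
f(W) = 1 (f(W) = (W + W)/(W + W) = (2*W)/((2*W)) = (2*W)*(1/(2*W)) = 1)
I(35, 5) + f(n) = 9*(-24 - 1*5)/(26 + 5) + 1 = 9*(-24 - 5)/31 + 1 = 9*(1/31)*(-29) + 1 = -261/31 + 1 = -230/31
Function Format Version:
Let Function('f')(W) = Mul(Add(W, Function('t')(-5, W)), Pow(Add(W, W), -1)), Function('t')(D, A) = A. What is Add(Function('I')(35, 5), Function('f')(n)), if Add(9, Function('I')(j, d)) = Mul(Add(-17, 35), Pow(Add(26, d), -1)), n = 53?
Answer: Rational(-230, 31) ≈ -7.4194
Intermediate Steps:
Function('I')(j, d) = Add(-9, Mul(18, Pow(Add(26, d), -1))) (Function('I')(j, d) = Add(-9, Mul(Add(-17, 35), Pow(Add(26, d), -1))) = Add(-9, Mul(18, Pow(Add(26, d), -1))))
Function('f')(W) = 1 (Function('f')(W) = Mul(Add(W, W), Pow(Add(W, W), -1)) = Mul(Mul(2, W), Pow(Mul(2, W), -1)) = Mul(Mul(2, W), Mul(Rational(1, 2), Pow(W, -1))) = 1)
Add(Function('I')(35, 5), Function('f')(n)) = Add(Mul(9, Pow(Add(26, 5), -1), Add(-24, Mul(-1, 5))), 1) = Add(Mul(9, Pow(31, -1), Add(-24, -5)), 1) = Add(Mul(9, Rational(1, 31), -29), 1) = Add(Rational(-261, 31), 1) = Rational(-230, 31)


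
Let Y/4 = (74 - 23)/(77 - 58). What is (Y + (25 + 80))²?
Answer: 4835601/361 ≈ 13395.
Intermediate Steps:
Y = 204/19 (Y = 4*((74 - 23)/(77 - 58)) = 4*(51/19) = 204/19 ≈ 10.737)
(Y + (25 + 80))² = (204/19 + (25 + 80))² = (204/19 + 105)² = (2199/19)² = 4835601/361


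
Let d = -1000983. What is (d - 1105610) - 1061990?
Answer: -3168583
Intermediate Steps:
(d - 1105610) - 1061990 = (-1000983 - 1105610) - 1061990 = -2106593 - 1061990 = -3168583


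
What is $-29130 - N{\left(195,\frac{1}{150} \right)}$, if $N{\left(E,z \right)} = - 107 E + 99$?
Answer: $-8364$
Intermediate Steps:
$N{\left(E,z \right)} = 99 - 107 E$
$-29130 - N{\left(195,\frac{1}{150} \right)} = -29130 - \left(99 - 20865\right) = -29130 - -20766 = -29130 + 20766 = -8364$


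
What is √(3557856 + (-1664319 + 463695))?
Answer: 4*√147327 ≈ 1535.3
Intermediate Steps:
√(3557856 + (-1664319 + 463695)) = √(3557856 - 1200624) = √2357232 = 4*√147327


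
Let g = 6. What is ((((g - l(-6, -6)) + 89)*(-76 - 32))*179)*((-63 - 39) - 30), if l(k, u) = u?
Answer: 257734224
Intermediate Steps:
((((g - l(-6, -6)) + 89)*(-76 - 32))*179)*((-63 - 39) - 30) = ((((6 - 1*(-6)) + 89)*(-76 - 32))*179)*((-63 - 39) - 30) = ((((6 + 6) + 89)*(-108))*179)*(-102 - 30) = (((12 + 89)*(-108))*179)*(-132) = ((101*(-108))*179)*(-132) = -10908*179*(-132) = -1952532*(-132) = 257734224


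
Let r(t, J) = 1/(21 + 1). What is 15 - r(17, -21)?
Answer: 329/22 ≈ 14.955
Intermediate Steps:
r(t, J) = 1/22
15 - r(17, -21) = 15 - 1*1/22 = 15 - 1/22 = 329/22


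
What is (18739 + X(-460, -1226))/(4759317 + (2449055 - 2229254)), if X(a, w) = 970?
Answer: 19709/4979118 ≈ 0.0039583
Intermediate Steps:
(18739 + X(-460, -1226))/(4759317 + (2449055 - 2229254)) = (18739 + 970)/(4759317 + (2449055 - 2229254)) = 19709/(4759317 + 219801) = 19709/4979118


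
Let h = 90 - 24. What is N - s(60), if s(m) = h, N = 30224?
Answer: 30158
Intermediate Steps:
h = 66
s(m) = 66
N - s(60) = 30224 - 1*66 = 30224 - 66 = 30158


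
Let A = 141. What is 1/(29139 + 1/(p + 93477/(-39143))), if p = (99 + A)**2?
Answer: 2254543323/65695137928040 ≈ 3.4318e-5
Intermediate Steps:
p = 57600 (p = (99 + 141)**2 = 240**2 = 57600)
1/(29139 + 1/(p + 93477/(-39143))) = 1/(29139 + 1/(57600 + 93477/(-39143))) = 1/(29139 + 1/(57600 + 93477*(-1/39143))) = 1/(29139 + 1/(57600 - 93477/39143)) = 1/(29139 + 1/(2254543323/39143)) = 1/(29139 + 39143/2254543323) = 1/(65695137928040/2254543323) = 2254543323/65695137928040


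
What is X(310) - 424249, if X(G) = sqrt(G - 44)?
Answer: -424249 + sqrt(266) ≈ -4.2423e+5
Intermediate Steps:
X(G) = sqrt(-44 + G)
X(310) - 424249 = sqrt(-44 + 310) - 424249 = sqrt(266) - 424249 = -424249 + sqrt(266)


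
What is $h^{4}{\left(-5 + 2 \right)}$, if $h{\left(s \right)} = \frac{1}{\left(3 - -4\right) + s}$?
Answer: $\frac{1}{256} \approx 0.0039063$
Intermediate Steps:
$h{\left(s \right)} = \frac{1}{7 + s}$ ($h{\left(s \right)} = \frac{1}{\left(3 + 4\right) + s} = \frac{1}{7 + s}$)
$h^{4}{\left(-5 + 2 \right)} = \left(\frac{1}{7 + \left(-5 + 2\right)}\right)^{4} = \left(\frac{1}{7 - 3}\right)^{4} = \left(\frac{1}{4}\right)^{4} = \frac{1}{256}$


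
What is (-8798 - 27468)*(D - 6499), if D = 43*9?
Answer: 221657792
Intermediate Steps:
D = 387
(-8798 - 27468)*(D - 6499) = (-8798 - 27468)*(387 - 6499) = -36266*(-6112) = 221657792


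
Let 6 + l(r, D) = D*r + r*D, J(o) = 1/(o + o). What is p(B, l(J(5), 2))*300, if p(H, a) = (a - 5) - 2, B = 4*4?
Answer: -3780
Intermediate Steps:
J(o) = 1/(2*o)
l(r, D) = -6 + 2*D*r (l(r, D) = -6 + (D*r + r*D) = -6 + (D*r + D*r) = -6 + 2*D*r)
B = 16
p(H, a) = -7 + a (p(H, a) = (-5 + a) - 2 = -7 + a)
p(B, l(J(5), 2))*300 = (-7 + (-6 + 2*2*((½)/5)))*300 = (-7 + (-6 + 2*2*((½)*(⅕))))*300 = (-7 + (-6 + 2*2*(⅒)))*300 = (-7 + (-6 + ⅖))*300 = (-7 - 28/5)*300 = -63/5*300 = -3780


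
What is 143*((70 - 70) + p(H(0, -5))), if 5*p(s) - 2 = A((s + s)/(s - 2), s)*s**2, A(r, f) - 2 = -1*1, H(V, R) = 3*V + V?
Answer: 286/5 ≈ 57.200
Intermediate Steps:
H(V, R) = 4*V
A(r, f) = 1 (A(r, f) = 2 - 1*1 = 2 - 1 = 1)
p(s) = 2/5 + s**2/5 (p(s) = 2/5 + (1*s**2)/5 = 2/5 + s**2/5)
143*((70 - 70) + p(H(0, -5))) = 143*((70 - 70) + (2/5 + (4*0)**2/5)) = 143*(0 + (2/5 + (1/5)*0**2)) = 143*(0 + (2/5 + (1/5)*0)) = 143*(0 + (2/5 + 0)) = 143*(0 + 2/5) = 143*(2/5) = 286/5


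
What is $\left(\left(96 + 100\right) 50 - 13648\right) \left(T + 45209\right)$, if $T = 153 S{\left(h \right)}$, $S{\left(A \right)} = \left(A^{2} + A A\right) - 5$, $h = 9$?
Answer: $-266397040$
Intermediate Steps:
$S{\left(A \right)} = -5 + 2 A^{2}$ ($S{\left(A \right)} = \left(A^{2} + A^{2}\right) - 5 = 2 A^{2} - 5 = -5 + 2 A^{2}$)
$T = 24021$ ($T = 153 \left(-5 + 2 \cdot 9^{2}\right) = 153 \left(-5 + 2 \cdot 81\right) = 153 \left(-5 + 162\right) = 153 \cdot 157 = 24021$)
$\left(\left(96 + 100\right) 50 - 13648\right) \left(T + 45209\right) = \left(\left(96 + 100\right) 50 - 13648\right) \left(24021 + 45209\right) = \left(196 \cdot 50 - 13648\right) 69230 = \left(9800 - 13648\right) 69230 = \left(-3848\right) 69230 = -266397040$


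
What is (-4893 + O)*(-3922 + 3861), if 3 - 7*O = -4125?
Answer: 1837503/7 ≈ 2.6250e+5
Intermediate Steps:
O = 4128/7 (O = 3/7 - 1/7*(-4125) = 3/7 + 4125/7 = 4128/7 ≈ 589.71)
(-4893 + O)*(-3922 + 3861) = (-4893 + 4128/7)*(-3922 + 3861) = -30123/7*(-61) = 1837503/7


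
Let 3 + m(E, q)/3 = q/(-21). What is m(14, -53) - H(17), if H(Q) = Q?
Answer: -129/7 ≈ -18.429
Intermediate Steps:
m(E, q) = -9 - q/7 (m(E, q) = -9 + 3*(q/(-21)) = -9 + 3*(q*(-1/21)) = -9 + 3*(-q/21) = -9 - q/7)
m(14, -53) - H(17) = (-9 - ⅐*(-53)) - 1*17 = (-9 + 53/7) - 17 = -10/7 - 17 = -129/7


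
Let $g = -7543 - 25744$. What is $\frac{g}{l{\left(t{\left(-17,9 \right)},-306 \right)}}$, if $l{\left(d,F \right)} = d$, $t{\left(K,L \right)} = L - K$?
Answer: $- \frac{33287}{26} \approx -1280.3$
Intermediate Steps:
$g = -33287$ ($g = -7543 - 25744 = -33287$)
$\frac{g}{l{\left(t{\left(-17,9 \right)},-306 \right)}} = - \frac{33287}{9 - -17} = - \frac{33287}{9 + 17} = - \frac{33287}{26}$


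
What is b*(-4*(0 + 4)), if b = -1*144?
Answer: 2304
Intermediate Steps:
b = -144
b*(-4*(0 + 4)) = -(-576)*(0 + 4) = -(-576)*4 = -144*(-16) = 2304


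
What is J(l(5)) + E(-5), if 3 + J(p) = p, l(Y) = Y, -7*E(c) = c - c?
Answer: 2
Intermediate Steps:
E(c) = 0 (E(c) = -(c - c)/7 = -1/7*0 = 0)
J(p) = -3 + p
J(l(5)) + E(-5) = (-3 + 5) + 0 = 2 + 0 = 2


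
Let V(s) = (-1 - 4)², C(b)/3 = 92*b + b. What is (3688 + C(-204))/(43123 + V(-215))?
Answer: -1901/1541 ≈ -1.2336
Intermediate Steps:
C(b) = 279*b (C(b) = 3*(92*b + b) = 3*(93*b) = 279*b)
V(s) = 25 (V(s) = (-5)² = 25)
(3688 + C(-204))/(43123 + V(-215)) = (3688 + 279*(-204))/(43123 + 25) = (3688 - 56916)/43148 = -53228*1/43148 = -1901/1541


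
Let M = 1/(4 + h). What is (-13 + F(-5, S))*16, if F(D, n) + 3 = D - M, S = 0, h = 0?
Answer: -340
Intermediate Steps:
M = ¼ (M = 1/(4 + 0) = 1/4 = ¼ ≈ 0.25000)
F(D, n) = -13/4 + D (F(D, n) = -3 + (D - 1*¼) = -3 + (D - ¼) = -3 + (-¼ + D) = -13/4 + D)
(-13 + F(-5, S))*16 = (-13 + (-13/4 - 5))*16 = (-13 - 33/4)*16 = -85/4*16 = -340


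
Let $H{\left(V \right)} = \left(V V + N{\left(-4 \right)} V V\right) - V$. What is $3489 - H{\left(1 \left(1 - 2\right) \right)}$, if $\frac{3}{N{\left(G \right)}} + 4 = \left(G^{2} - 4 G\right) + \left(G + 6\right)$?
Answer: $\frac{34869}{10} \approx 3486.9$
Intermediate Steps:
$N{\left(G \right)} = \frac{3}{2 + G^{2} - 3 G}$ ($N{\left(G \right)} = \frac{3}{-4 + \left(\left(G^{2} - 4 G\right) + \left(G + 6\right)\right)} = \frac{3}{-4 + \left(\left(G^{2} - 4 G\right) + \left(6 + G\right)\right)} = \frac{3}{-4 + \left(6 + G^{2} - 3 G\right)} = \frac{3}{2 + G^{2} - 3 G}$)
$H{\left(V \right)} = - V + \frac{11 V^{2}}{10}$ ($H{\left(V \right)} = \left(V V + \frac{3}{2 + \left(-4\right)^{2} - -12} V V\right) - V = \left(V^{2} + \frac{3}{2 + 16 + 12} V V\right) - V = \left(V^{2} + \frac{3}{30} V V\right) - V = \left(V^{2} + 3 \cdot \frac{1}{30} V V\right) - V = \left(V^{2} + \frac{V}{10} V\right) - V = \left(V^{2} + \frac{V^{2}}{10}\right) - V = \frac{11 V^{2}}{10} - V = - V + \frac{11 V^{2}}{10}$)
$3489 - H{\left(1 \left(1 - 2\right) \right)} = 3489 - \frac{1 \left(1 - 2\right) \left(-10 + 11 \cdot 1 \left(1 - 2\right)\right)}{10} = 3489 - \frac{1 \left(-1\right) \left(-10 + 11 \cdot 1 \left(-1\right)\right)}{10} = 3489 - \frac{1}{10} \left(-1\right) \left(-10 + 11 \left(-1\right)\right) = 3489 - \frac{1}{10} \left(-1\right) \left(-10 - 11\right) = 3489 - \frac{1}{10} \left(-1\right) \left(-21\right) = 3489 - \frac{21}{10} = \frac{34869}{10}$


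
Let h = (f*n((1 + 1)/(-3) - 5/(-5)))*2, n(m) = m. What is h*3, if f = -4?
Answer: -8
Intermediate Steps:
h = -8/3 (h = -4*((1 + 1)/(-3) - 5/(-5))*2 = -4*(2*(-⅓) - 5*(-⅕))*2 = -4*(-⅔ + 1)*2 = -4*⅓*2 = -4/3*2 = -8/3 ≈ -2.6667)
h*3 = -8/3*3 = -8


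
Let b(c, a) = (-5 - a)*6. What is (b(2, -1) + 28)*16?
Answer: 64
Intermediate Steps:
b(c, a) = -30 - 6*a
(b(2, -1) + 28)*16 = ((-30 - 6*(-1)) + 28)*16 = ((-30 + 6) + 28)*16 = (-24 + 28)*16 = 4*16 = 64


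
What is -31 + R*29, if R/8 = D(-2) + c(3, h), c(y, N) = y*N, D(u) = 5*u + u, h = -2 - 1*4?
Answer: -6991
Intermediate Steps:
h = -6 (h = -2 - 4 = -6)
D(u) = 6*u
c(y, N) = N*y
R = -240 (R = 8*(6*(-2) - 6*3) = 8*(-12 - 18) = 8*(-30) = -240)
-31 + R*29 = -31 - 240*29 = -31 - 6960 = -6991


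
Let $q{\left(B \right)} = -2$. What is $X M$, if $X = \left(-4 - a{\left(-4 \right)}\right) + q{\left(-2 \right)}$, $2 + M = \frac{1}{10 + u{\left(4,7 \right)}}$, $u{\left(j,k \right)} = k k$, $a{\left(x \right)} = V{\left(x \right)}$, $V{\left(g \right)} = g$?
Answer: $\frac{234}{59} \approx 3.9661$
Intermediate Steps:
$a{\left(x \right)} = x$
$u{\left(j,k \right)} = k^{2}$
$M = - \frac{117}{59}$ ($M = -2 + \frac{1}{10 + 7^{2}} = -2 + \frac{1}{10 + 49} = -2 + \frac{1}{59} = - \frac{117}{59} \approx -1.9831$)
$X = -2$ ($X = \left(-4 - -4\right) - 2 = \left(-4 + 4\right) - 2 = 0 - 2 = -2$)
$X M = \left(-2\right) \left(- \frac{117}{59}\right) = \frac{234}{59}$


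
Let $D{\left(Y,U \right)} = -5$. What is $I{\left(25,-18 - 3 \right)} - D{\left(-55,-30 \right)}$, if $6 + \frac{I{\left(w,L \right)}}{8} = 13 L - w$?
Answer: $-2427$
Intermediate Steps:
$I{\left(w,L \right)} = -48 - 8 w + 104 L$ ($I{\left(w,L \right)} = -48 + 8 \left(13 L - w\right) = -48 + 8 \left(- w + 13 L\right) = -48 + \left(- 8 w + 104 L\right) = -48 - 8 w + 104 L$)
$I{\left(25,-18 - 3 \right)} - D{\left(-55,-30 \right)} = \left(-48 - 200 + 104 \left(-18 - 3\right)\right) - -5 = \left(-48 - 200 + 104 \left(-21\right)\right) + 5 = \left(-48 - 200 - 2184\right) + 5 = -2432 + 5 = -2427$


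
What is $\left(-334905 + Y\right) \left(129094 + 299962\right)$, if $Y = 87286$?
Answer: $-106242417664$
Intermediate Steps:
$\left(-334905 + Y\right) \left(129094 + 299962\right) = \left(-334905 + 87286\right) \left(129094 + 299962\right) = \left(-247619\right) 429056 = -106242417664$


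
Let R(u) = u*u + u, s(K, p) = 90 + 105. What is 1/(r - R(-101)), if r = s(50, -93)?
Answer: -1/9905 ≈ -0.00010096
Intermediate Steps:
s(K, p) = 195
R(u) = u + u² (R(u) = u² + u = u + u²)
r = 195
1/(r - R(-101)) = 1/(195 - (-101)*(1 - 101)) = 1/(195 - (-101)*(-100)) = 1/(195 - 1*10100) = 1/(195 - 10100) = 1/(-9905) = -1/9905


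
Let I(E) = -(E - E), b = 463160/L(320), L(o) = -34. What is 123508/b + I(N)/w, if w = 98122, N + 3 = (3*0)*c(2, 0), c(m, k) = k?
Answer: -524909/57895 ≈ -9.0666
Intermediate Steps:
N = -3 (N = -3 + (3*0)*0 = -3 + 0*0 = -3 + 0 = -3)
b = -231580/17 (b = 463160/(-34) = 463160*(-1/34) = -231580/17 ≈ -13622.)
I(E) = 0 (I(E) = -1*0 = 0)
123508/b + I(N)/w = 123508/(-231580/17) + 0/98122 = 123508*(-17/231580) + 0*(1/98122) = -524909/57895 + 0 = -524909/57895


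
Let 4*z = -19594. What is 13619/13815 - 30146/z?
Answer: 966359323/135345555 ≈ 7.1399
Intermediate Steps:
z = -9797/2 (z = (¼)*(-19594) = -9797/2 ≈ -4898.5)
13619/13815 - 30146/z = 13619/13815 - 30146/(-9797/2) = 13619*(1/13815) - 30146*(-2/9797) = 13619/13815 + 60292/9797 = 966359323/135345555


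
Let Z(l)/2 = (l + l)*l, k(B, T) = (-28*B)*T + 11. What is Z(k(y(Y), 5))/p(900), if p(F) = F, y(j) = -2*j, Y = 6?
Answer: 2859481/225 ≈ 12709.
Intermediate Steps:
k(B, T) = 11 - 28*B*T (k(B, T) = -28*B*T + 11 = 11 - 28*B*T)
Z(l) = 4*l² (Z(l) = 2*((l + l)*l) = 2*((2*l)*l) = 2*(2*l²) = 4*l²)
Z(k(y(Y), 5))/p(900) = (4*(11 - 28*(-2*6)*5)²)/900 = (4*(11 - 28*(-12)*5)²)*(1/900) = (4*(11 + 1680)²)*(1/900) = (4*1691²)*(1/900) = (4*2859481)*(1/900) = 11437924*(1/900) = 2859481/225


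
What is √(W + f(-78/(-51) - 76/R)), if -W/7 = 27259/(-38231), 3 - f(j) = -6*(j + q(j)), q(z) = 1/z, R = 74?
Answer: √331283042912930249546/3799473242 ≈ 4.7905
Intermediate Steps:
q(z) = 1/z
f(j) = 3 + 6*j + 6/j (f(j) = 3 - (-6)*(j + 1/j) = 3 - (-6*j - 6/j) = 3 + (6*j + 6/j) = 3 + 6*j + 6/j)
W = 190813/38231 (W = -190813/(-38231) = -190813*(-1)/38231 = -7*(-27259/38231) = 190813/38231 ≈ 4.9911)
√(W + f(-78/(-51) - 76/R)) = √(190813/38231 + (3 + 6*(-78/(-51) - 76/74) + 6/(-78/(-51) - 76/74))) = √(190813/38231 + (3 + 6*(-78*(-1/51) - 76*1/74) + 6/(-78*(-1/51) - 76*1/74))) = √(190813/38231 + (3 + 6*(26/17 - 38/37) + 6/(26/17 - 38/37))) = √(190813/38231 + (3 + 6*(316/629) + 6/(316/629))) = √(190813/38231 + (3 + 1896/629 + 6*(629/316))) = √(190813/38231 + (3 + 1896/629 + 1887/158)) = √(190813/38231 + 1784637/99382) = √(87191834713/3799473242) = √331283042912930249546/3799473242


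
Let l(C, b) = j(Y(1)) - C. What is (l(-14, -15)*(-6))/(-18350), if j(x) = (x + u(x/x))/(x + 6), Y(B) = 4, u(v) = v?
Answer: 87/18350 ≈ 0.0047411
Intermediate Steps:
j(x) = (1 + x)/(6 + x) (j(x) = (x + x/x)/(x + 6) = (x + 1)/(6 + x) = (1 + x)/(6 + x))
l(C, b) = 1/2 - C (l(C, b) = (1 + 4)/(6 + 4) - C = 5/10 - C = (1/10)*5 - C = 1/2 - C)
(l(-14, -15)*(-6))/(-18350) = ((1/2 - 1*(-14))*(-6))/(-18350) = ((1/2 + 14)*(-6))*(-1/18350) = ((29/2)*(-6))*(-1/18350) = -87*(-1/18350) = 87/18350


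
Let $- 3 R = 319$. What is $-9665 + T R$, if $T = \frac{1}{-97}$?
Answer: $- \frac{2812196}{291} \approx -9663.9$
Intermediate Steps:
$R = - \frac{319}{3}$ ($R = \left(- \frac{1}{3}\right) 319 = - \frac{319}{3} \approx -106.33$)
$T = - \frac{1}{97} \approx -0.010309$
$-9665 + T R = -9665 - - \frac{319}{291} = -9665 + \frac{319}{291} = - \frac{2812196}{291}$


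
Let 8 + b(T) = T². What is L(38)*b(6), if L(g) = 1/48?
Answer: 7/12 ≈ 0.58333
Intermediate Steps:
L(g) = 1/48
b(T) = -8 + T²
L(38)*b(6) = (-8 + 6²)/48 = (-8 + 36)/48 = (1/48)*28 = 7/12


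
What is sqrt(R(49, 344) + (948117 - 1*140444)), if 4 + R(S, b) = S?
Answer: sqrt(807718) ≈ 898.73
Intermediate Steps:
R(S, b) = -4 + S
sqrt(R(49, 344) + (948117 - 1*140444)) = sqrt((-4 + 49) + (948117 - 1*140444)) = sqrt(45 + (948117 - 140444)) = sqrt(45 + 807673) = sqrt(807718)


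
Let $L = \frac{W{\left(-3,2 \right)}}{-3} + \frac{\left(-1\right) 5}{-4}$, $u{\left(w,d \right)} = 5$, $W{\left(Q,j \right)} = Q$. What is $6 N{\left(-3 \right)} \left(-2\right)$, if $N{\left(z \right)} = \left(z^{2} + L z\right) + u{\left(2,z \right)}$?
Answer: $-87$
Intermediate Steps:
$L = \frac{9}{4}$ ($L = - \frac{3}{-3} + \frac{\left(-1\right) 5}{-4} = \left(-3\right) \left(- \frac{1}{3}\right) - - \frac{5}{4} = 1 + \frac{5}{4} = \frac{9}{4} \approx 2.25$)
$N{\left(z \right)} = 5 + z^{2} + \frac{9 z}{4}$ ($N{\left(z \right)} = \left(z^{2} + \frac{9 z}{4}\right) + 5 = 5 + z^{2} + \frac{9 z}{4}$)
$6 N{\left(-3 \right)} \left(-2\right) = 6 \left(5 + \left(-3\right)^{2} + \frac{9}{4} \left(-3\right)\right) \left(-2\right) = 6 \left(5 + 9 - \frac{27}{4}\right) \left(-2\right) = 6 \cdot \frac{29}{4} \left(-2\right) = \frac{87}{2} \left(-2\right) = -87$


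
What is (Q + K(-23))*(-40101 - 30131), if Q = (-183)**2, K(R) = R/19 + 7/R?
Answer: -1027777265192/437 ≈ -2.3519e+9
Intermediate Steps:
K(R) = 7/R + R/19 (K(R) = R*(1/19) + 7/R = R/19 + 7/R = 7/R + R/19)
Q = 33489
(Q + K(-23))*(-40101 - 30131) = (33489 + (7/(-23) + (1/19)*(-23)))*(-40101 - 30131) = (33489 + (7*(-1/23) - 23/19))*(-70232) = (33489 + (-7/23 - 23/19))*(-70232) = (33489 - 662/437)*(-70232) = (14634031/437)*(-70232) = -1027777265192/437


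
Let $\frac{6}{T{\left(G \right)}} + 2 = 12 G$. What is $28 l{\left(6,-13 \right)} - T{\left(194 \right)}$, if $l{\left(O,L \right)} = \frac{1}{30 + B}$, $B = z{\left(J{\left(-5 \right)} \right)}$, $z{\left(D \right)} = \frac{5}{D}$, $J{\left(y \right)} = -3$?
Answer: $\frac{97437}{98855} \approx 0.98566$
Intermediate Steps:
$T{\left(G \right)} = \frac{6}{-2 + 12 G}$
$B = - \frac{5}{3}$ ($B = \frac{5}{-3} = 5 \left(- \frac{1}{3}\right) = - \frac{5}{3} \approx -1.6667$)
$l{\left(O,L \right)} = \frac{3}{85}$ ($l{\left(O,L \right)} = \frac{1}{30 - \frac{5}{3}} = \frac{1}{\frac{85}{3}} = \frac{3}{85}$)
$28 l{\left(6,-13 \right)} - T{\left(194 \right)} = 28 \cdot \frac{3}{85} - \frac{3}{-1 + 6 \cdot 194} = \frac{84}{85} - \frac{3}{-1 + 1164} = \frac{84}{85} - \frac{3}{1163} = \frac{97437}{98855}$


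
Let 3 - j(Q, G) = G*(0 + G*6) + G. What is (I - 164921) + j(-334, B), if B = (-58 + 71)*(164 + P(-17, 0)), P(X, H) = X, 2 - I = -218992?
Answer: -21859361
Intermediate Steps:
I = 218994 (I = 2 - 1*(-218992) = 2 + 218992 = 218994)
B = 1911 (B = (-58 + 71)*(164 - 17) = 13*147 = 1911)
j(Q, G) = 3 - G - 6*G² (j(Q, G) = 3 - (G*(0 + G*6) + G) = 3 - (G*(0 + 6*G) + G) = 3 - (G*(6*G) + G) = 3 - (6*G² + G) = 3 - (G + 6*G²) = 3 + (-G - 6*G²) = 3 - G - 6*G²)
(I - 164921) + j(-334, B) = (218994 - 164921) + (3 - 1*1911 - 6*1911²) = 54073 + (3 - 1911 - 6*3651921) = 54073 + (3 - 1911 - 21911526) = 54073 - 21913434 = -21859361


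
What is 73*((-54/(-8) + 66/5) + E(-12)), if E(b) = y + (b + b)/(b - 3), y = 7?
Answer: 41683/20 ≈ 2084.1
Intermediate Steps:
E(b) = 7 + 2*b/(-3 + b) (E(b) = 7 + (b + b)/(b - 3) = 7 + (2*b)/(-3 + b) = 7 + 2*b/(-3 + b))
73*((-54/(-8) + 66/5) + E(-12)) = 73*((-54/(-8) + 66/5) + 3*(-7 + 3*(-12))/(-3 - 12)) = 73*((-54*(-⅛) + 66*(⅕)) + 3*(-7 - 36)/(-15)) = 73*((27/4 + 66/5) + 3*(-1/15)*(-43)) = 73*(399/20 + 43/5) = 73*(571/20) = 41683/20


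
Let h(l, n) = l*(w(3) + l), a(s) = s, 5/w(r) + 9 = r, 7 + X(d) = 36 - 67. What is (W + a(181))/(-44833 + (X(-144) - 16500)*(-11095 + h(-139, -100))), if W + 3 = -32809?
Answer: 97893/414006218 ≈ 0.00023645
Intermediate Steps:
X(d) = -38 (X(d) = -7 + (36 - 67) = -7 - 31 = -38)
w(r) = 5/(-9 + r)
W = -32812 (W = -3 - 32809 = -32812)
h(l, n) = l*(-⅚ + l) (h(l, n) = l*(5/(-9 + 3) + l) = l*(5/(-6) + l) = l*(5*(-⅙) + l) = l*(-⅚ + l))
(W + a(181))/(-44833 + (X(-144) - 16500)*(-11095 + h(-139, -100))) = (-32812 + 181)/(-44833 + (-38 - 16500)*(-11095 + (⅙)*(-139)*(-5 + 6*(-139)))) = -32631/(-44833 - 16538*(-11095 + (⅙)*(-139)*(-5 - 834))) = -32631/(-44833 - 16538*(-11095 + (⅙)*(-139)*(-839))) = -32631/(-44833 - 16538*(-11095 + 116621/6)) = -32631/(-44833 - 16538*50051/6) = -32631/(-44833 - 413871719/3) = -32631/(-414006218/3) = -32631*(-3/414006218) = 97893/414006218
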